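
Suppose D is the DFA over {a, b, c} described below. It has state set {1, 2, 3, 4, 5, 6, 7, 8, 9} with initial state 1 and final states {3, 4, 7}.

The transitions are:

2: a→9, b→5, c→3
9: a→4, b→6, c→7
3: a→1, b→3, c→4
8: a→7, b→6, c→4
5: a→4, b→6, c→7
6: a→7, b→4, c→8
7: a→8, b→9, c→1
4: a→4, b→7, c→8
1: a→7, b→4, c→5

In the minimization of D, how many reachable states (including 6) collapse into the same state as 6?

States {2,3} cannot be reached from the start state, so discard them.
Initial partition by acceptance: {4,7} | {1,5,6,8,9}.
Refine {4,7} on symbol a: members go to different blocks, giving {4} and {7}.
Split {1,5,6,8,9} by δ(·,a) → {1,6,8} and {5,9}.
Refine {1,6,8} on symbol b: members go to different blocks, giving {1,6} and {8}.
Split {1,6} by δ(·,c) → {1} and {6}.
No further refinement is possible. Final partition (6 blocks): {4} | {1} | {7} | {5,9} | {8} | {6}.
The equivalence class containing 6 is {6}, of size 1.

1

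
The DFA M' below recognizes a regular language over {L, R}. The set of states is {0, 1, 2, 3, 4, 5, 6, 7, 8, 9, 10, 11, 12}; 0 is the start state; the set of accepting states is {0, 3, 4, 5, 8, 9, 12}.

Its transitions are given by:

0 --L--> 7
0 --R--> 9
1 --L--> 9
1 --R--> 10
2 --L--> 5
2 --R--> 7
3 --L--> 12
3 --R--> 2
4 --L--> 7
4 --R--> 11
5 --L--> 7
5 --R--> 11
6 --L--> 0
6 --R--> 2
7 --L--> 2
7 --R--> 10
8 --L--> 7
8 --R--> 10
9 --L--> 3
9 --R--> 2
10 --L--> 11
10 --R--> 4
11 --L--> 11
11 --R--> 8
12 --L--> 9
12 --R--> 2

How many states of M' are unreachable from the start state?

Starting at 0 and following transitions, the reachable set is {0, 2, 3, 4, 5, 7, 8, 9, 10, 11, 12}. That leaves 1, 6 unreachable — 2 in total.

2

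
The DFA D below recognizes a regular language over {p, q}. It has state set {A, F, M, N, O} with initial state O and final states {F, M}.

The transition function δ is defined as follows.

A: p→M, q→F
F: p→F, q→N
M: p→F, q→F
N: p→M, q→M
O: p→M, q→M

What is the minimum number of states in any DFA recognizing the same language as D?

Reachable states from the start: {F,M,N,O}. Unreachable: {A} — drop them.
Initial partition by acceptance: {F,M} | {N,O}.
Split {F,M} by δ(·,q) → {M} and {F}.
Stable partition: {M} | {N,O} | {F} — 3 equivalence classes.

3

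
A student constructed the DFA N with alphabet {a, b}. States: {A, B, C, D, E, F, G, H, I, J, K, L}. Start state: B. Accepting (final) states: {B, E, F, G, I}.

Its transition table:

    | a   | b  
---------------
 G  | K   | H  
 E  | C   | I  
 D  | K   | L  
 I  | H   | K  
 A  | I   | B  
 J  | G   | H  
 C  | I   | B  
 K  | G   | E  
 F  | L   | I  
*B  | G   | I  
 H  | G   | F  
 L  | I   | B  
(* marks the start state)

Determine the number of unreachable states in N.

3

Starting at B and following transitions, the reachable set is {B, C, E, F, G, H, I, K, L}. That leaves A, D, J unreachable — 3 in total.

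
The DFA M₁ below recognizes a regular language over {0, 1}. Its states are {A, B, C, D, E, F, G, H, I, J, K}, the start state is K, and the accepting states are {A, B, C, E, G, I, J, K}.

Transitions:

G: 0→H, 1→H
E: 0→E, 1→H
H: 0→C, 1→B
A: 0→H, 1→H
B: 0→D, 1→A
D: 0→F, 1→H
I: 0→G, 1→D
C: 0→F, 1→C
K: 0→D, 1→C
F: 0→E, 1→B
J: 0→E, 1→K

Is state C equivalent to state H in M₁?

No

First remove the unreachable states {G,I,J}; 8 states remain.
Initial partition by acceptance: {A,B,C,E,K} | {D,F,H}.
Refine {A,B,C,E,K} on symbol 0: members go to different blocks, giving {A,B,C,K} and {E}.
Split {A,B,C,K} by δ(·,1) → {B,C,K} and {A}.
Refine {B,C,K} on symbol 1: members go to different blocks, giving {C,K} and {B}.
Split {D,F,H} by δ(·,0) → {D} and {F} and {H}.
Refine {C,K} on symbol 0: members go to different blocks, giving {C} and {K}.
Stable partition: {C} | {D} | {E} | {A} | {B} | {F} | {H} | {K} — 8 equivalence classes.
C and H end up in different blocks, so they are distinguishable. For instance, the string 'ε' is accepted from only C.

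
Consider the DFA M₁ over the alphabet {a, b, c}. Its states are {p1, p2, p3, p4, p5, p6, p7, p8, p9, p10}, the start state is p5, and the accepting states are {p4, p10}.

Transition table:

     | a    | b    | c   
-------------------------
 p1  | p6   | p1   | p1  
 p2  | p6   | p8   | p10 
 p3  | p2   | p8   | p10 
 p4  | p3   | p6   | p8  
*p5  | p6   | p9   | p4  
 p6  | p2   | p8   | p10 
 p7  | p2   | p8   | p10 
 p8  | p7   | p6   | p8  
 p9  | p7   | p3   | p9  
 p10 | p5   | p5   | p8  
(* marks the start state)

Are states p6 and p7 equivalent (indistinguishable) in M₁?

Yes

First remove the unreachable states {p1}; 9 states remain.
Initial partition by acceptance: {p4,p10} | {p2,p3,p5,p6,p7,p8,p9}.
Split {p2,p3,p5,p6,p7,p8,p9} by δ(·,c) → {p2,p3,p5,p6,p7} and {p8,p9}.
Stable partition: {p4,p10} | {p2,p3,p5,p6,p7} | {p8,p9} — 3 equivalence classes.
p6 and p7 lie in the same block of the stable partition, so they are equivalent — no string distinguishes them.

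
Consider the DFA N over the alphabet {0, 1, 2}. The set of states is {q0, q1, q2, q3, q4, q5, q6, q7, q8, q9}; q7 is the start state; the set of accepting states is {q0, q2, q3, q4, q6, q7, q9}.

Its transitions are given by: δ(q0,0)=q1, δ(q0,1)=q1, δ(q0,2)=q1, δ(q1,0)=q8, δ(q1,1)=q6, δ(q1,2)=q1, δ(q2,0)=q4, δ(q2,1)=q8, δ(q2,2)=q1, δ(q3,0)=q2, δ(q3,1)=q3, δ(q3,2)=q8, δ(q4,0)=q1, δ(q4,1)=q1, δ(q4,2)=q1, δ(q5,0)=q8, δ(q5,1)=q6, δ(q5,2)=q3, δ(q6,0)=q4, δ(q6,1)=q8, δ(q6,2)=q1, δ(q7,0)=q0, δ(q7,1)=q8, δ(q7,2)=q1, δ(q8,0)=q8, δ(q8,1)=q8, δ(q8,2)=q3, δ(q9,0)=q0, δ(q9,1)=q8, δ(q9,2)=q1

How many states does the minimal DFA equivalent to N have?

Reachable states from the start: {q0,q1,q2,q3,q4,q6,q7,q8}. Unreachable: {q5,q9} — drop them.
Start with accepting vs non-accepting: {q0,q2,q3,q4,q6,q7} | {q1,q8}.
Split {q0,q2,q3,q4,q6,q7} by δ(·,0) → {q2,q3,q6,q7} and {q0,q4}.
On input 0, block {q2,q3,q6,q7} splits into {q2,q6,q7} and {q3}.
On input 1, block {q1,q8} splits into {q1} and {q8}.
The partition is now stable with 5 blocks: {q2,q6,q7} | {q1} | {q0,q4} | {q3} | {q8}.

5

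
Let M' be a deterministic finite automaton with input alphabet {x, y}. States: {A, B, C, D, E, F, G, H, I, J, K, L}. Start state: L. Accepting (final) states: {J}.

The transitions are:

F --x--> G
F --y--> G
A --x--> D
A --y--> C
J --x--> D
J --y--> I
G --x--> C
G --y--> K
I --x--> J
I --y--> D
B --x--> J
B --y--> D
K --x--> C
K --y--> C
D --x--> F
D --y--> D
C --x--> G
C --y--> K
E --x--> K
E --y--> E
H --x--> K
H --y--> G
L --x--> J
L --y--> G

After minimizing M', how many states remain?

States {A,B,E,H} cannot be reached from the start state, so discard them.
Start with accepting vs non-accepting: {J} | {C,D,F,G,I,K,L}.
Refine {C,D,F,G,I,K,L} on symbol x: members go to different blocks, giving {C,D,F,G,K} and {I,L}.
The partition is now stable with 3 blocks: {J} | {C,D,F,G,K} | {I,L}.

3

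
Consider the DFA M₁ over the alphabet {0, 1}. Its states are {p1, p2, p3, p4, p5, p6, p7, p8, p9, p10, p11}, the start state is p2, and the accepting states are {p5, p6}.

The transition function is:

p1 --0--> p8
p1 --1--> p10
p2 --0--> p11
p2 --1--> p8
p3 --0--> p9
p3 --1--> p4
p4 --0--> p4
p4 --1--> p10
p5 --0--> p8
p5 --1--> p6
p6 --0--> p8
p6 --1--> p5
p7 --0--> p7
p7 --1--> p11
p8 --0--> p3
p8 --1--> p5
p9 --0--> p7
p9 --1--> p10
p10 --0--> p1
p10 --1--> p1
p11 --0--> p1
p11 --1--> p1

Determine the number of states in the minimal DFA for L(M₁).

P0 = {p5,p6} | {p1,p2,p3,p4,p7,p8,p9,p10,p11}.
Split {p1,p2,p3,p4,p7,p8,p9,p10,p11} by δ(·,1) → {p1,p2,p3,p4,p7,p9,p10,p11} and {p8}.
Refine {p1,p2,p3,p4,p7,p9,p10,p11} on symbol 0: members go to different blocks, giving {p2,p3,p4,p7,p9,p10,p11} and {p1}.
On input 0, block {p2,p3,p4,p7,p9,p10,p11} splits into {p2,p3,p4,p7,p9} and {p10,p11}.
Split {p2,p3,p4,p7,p9} by δ(·,0) → {p3,p4,p7,p9} and {p2}.
Refine {p3,p4,p7,p9} on symbol 1: members go to different blocks, giving {p4,p7,p9} and {p3}.
Stable partition: {p5,p6} | {p4,p7,p9} | {p8} | {p1} | {p10,p11} | {p2} | {p3} — 7 equivalence classes.

7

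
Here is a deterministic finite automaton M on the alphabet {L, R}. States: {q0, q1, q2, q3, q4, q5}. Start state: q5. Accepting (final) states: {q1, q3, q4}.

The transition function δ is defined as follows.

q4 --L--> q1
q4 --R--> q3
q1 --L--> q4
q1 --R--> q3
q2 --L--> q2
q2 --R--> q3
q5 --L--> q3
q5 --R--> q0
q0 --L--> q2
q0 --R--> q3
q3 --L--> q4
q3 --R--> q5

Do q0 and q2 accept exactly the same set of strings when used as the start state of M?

Yes

Initial partition by acceptance: {q1,q3,q4} | {q0,q2,q5}.
Refine {q1,q3,q4} on symbol R: members go to different blocks, giving {q1,q4} and {q3}.
On input L, block {q0,q2,q5} splits into {q0,q2} and {q5}.
Stable partition: {q1,q4} | {q0,q2} | {q3} | {q5} — 4 equivalence classes.
q0 and q2 lie in the same block of the stable partition, so they are equivalent — no string distinguishes them.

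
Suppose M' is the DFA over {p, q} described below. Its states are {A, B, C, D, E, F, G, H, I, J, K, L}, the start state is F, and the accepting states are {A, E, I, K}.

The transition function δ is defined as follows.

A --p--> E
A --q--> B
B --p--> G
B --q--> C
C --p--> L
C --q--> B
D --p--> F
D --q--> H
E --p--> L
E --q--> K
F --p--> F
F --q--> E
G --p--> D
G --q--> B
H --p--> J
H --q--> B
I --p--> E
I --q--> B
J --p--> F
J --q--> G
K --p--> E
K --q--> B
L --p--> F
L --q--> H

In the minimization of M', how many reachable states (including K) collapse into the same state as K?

Reachable states from the start: {B,C,D,E,F,G,H,J,K,L}. Unreachable: {A,I} — drop them.
Initial partition by acceptance: {E,K} | {B,C,D,F,G,H,J,L}.
Refine {E,K} on symbol p: members go to different blocks, giving {E} and {K}.
Split {B,C,D,F,G,H,J,L} by δ(·,q) → {B,C,D,G,H,J,L} and {F}.
Split {B,C,D,G,H,J,L} by δ(·,p) → {B,C,G,H} and {D,J,L}.
On input p, block {B,C,G,H} splits into {C,G,H} and {B}.
The partition is now stable with 6 blocks: {E} | {C,G,H} | {K} | {F} | {D,J,L} | {B}.
State K belongs to the block {K}, which has 1 states.

1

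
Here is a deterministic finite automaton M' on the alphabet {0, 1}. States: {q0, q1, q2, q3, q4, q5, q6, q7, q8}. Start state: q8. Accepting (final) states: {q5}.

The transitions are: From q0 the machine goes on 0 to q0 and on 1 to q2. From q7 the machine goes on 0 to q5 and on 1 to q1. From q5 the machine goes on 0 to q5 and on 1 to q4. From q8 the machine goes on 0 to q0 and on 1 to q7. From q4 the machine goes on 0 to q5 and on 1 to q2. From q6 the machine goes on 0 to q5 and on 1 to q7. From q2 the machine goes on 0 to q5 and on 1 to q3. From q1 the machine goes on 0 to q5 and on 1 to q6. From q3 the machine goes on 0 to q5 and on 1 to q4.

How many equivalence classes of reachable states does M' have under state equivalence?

All states are reachable from the start state.
Initial partition by acceptance: {q5} | {q0,q1,q2,q3,q4,q6,q7,q8}.
Refine {q0,q1,q2,q3,q4,q6,q7,q8} on symbol 0: members go to different blocks, giving {q1,q2,q3,q4,q6,q7} and {q0,q8}.
Stable partition: {q5} | {q1,q2,q3,q4,q6,q7} | {q0,q8} — 3 equivalence classes.

3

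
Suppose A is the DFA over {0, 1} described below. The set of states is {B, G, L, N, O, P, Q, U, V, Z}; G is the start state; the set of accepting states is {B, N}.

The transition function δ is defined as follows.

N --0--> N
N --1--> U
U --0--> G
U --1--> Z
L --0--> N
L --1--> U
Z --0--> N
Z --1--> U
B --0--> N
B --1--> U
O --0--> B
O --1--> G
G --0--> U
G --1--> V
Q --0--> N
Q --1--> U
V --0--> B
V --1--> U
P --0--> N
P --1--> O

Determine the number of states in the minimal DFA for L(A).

3

First remove the unreachable states {L,O,P,Q}; 6 states remain.
P0 = {B,N} | {G,U,V,Z}.
On input 0, block {G,U,V,Z} splits into {V,Z} and {G,U}.
Stable partition: {B,N} | {V,Z} | {G,U} — 3 equivalence classes.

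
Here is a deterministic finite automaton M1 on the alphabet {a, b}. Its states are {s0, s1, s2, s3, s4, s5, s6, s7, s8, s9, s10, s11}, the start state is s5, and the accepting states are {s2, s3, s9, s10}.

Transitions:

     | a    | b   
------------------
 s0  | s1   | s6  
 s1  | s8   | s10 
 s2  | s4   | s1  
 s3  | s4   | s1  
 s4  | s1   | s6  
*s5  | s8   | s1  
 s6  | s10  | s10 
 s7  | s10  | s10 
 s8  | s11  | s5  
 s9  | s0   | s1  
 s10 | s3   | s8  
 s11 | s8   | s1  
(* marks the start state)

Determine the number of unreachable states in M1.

BFS from s5 reaches {s1, s3, s4, s5, s6, s8, s10, s11}; the 4 state(s) s0, s2, s7, s9 are never visited.

4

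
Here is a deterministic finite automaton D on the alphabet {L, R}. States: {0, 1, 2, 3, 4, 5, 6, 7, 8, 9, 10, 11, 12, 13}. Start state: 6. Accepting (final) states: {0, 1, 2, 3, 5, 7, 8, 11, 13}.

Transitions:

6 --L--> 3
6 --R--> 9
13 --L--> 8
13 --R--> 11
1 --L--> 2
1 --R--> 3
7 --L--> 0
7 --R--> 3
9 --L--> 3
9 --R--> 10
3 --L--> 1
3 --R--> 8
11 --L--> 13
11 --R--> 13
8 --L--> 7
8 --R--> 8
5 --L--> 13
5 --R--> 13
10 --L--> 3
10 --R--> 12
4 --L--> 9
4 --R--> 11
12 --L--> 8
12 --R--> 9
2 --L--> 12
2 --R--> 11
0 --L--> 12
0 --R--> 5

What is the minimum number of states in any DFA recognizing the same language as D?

6

States {4} cannot be reached from the start state, so discard them.
P0 = {0,1,2,3,5,7,8,11,13} | {6,9,10,12}.
Split {0,1,2,3,5,7,8,11,13} by δ(·,L) → {1,3,5,7,8,11,13} and {0,2}.
On input L, block {1,3,5,7,8,11,13} splits into {3,5,8,11,13} and {1,7}.
On input L, block {3,5,8,11,13} splits into {5,11,13} and {3,8}.
Split {5,11,13} by δ(·,L) → {5,11} and {13}.
Stable partition: {5,11} | {6,9,10,12} | {0,2} | {1,7} | {3,8} | {13} — 6 equivalence classes.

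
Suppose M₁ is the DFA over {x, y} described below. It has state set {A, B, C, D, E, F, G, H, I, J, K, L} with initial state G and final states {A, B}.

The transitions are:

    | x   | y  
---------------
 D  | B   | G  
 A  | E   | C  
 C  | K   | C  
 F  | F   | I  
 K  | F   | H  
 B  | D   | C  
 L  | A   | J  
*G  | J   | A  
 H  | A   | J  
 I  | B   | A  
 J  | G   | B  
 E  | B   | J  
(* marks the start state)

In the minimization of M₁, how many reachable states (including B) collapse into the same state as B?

2

States {L} cannot be reached from the start state, so discard them.
Initial partition by acceptance: {A,B} | {C,D,E,F,G,H,I,J,K}.
On input x, block {C,D,E,F,G,H,I,J,K} splits into {C,F,G,J,K} and {D,E,H,I}.
Split {C,F,G,J,K} by δ(·,y) → {F,K} and {G,J} and {C}.
On input y, block {D,E,H,I} splits into {D,E,H} and {I}.
On input y, block {F,K} splits into {F} and {K}.
No further refinement is possible. Final partition (7 blocks): {A,B} | {F} | {D,E,H} | {G,J} | {C} | {I} | {K}.
The equivalence class containing B is {A,B}, of size 2.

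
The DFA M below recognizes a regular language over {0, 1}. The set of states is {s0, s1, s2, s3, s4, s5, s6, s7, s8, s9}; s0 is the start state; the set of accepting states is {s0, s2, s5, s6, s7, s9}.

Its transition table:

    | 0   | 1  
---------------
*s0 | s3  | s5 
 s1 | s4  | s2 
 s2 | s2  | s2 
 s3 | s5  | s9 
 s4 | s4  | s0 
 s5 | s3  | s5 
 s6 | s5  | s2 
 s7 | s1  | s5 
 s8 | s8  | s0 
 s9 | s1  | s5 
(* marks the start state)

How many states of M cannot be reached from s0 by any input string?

BFS from s0 reaches {s0, s1, s2, s3, s4, s5, s9}; the 3 state(s) s6, s7, s8 are never visited.

3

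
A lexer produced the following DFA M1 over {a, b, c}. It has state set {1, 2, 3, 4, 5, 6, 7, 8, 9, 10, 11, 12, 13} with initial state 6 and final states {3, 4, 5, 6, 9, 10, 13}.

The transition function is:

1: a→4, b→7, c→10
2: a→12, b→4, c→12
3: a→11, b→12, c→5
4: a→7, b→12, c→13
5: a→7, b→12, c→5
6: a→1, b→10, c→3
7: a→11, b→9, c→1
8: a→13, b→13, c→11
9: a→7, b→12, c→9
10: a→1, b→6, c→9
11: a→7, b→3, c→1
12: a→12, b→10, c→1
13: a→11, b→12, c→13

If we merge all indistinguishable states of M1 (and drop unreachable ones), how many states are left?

States {2,8} cannot be reached from the start state, so discard them.
Start with accepting vs non-accepting: {3,4,5,6,9,10,13} | {1,7,11,12}.
On input b, block {3,4,5,6,9,10,13} splits into {3,4,5,9,13} and {6,10}.
Split {1,7,11,12} by δ(·,a) → {7,11,12} and {1}.
On input b, block {7,11,12} splits into {7,11} and {12}.
No further refinement is possible. Final partition (5 blocks): {3,4,5,9,13} | {7,11} | {6,10} | {1} | {12}.

5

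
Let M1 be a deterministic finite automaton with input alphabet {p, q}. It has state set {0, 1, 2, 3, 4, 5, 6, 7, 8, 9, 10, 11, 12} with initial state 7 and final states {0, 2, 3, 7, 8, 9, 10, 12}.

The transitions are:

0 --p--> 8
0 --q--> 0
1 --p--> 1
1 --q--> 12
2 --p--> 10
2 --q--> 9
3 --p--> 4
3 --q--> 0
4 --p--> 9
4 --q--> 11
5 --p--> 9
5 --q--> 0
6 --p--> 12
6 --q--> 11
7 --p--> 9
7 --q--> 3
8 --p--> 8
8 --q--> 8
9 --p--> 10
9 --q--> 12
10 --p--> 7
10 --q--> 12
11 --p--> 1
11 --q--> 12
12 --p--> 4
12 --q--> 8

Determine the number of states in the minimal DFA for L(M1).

5

Reachable states from the start: {0,1,3,4,7,8,9,10,11,12}. Unreachable: {2,5,6} — drop them.
P0 = {0,3,7,8,9,10,12} | {1,4,11}.
Split {0,3,7,8,9,10,12} by δ(·,p) → {0,7,8,9,10} and {3,12}.
Split {0,7,8,9,10} by δ(·,q) → {7,9,10} and {0,8}.
On input p, block {1,4,11} splits into {1,11} and {4}.
The partition is now stable with 5 blocks: {7,9,10} | {1,11} | {3,12} | {0,8} | {4}.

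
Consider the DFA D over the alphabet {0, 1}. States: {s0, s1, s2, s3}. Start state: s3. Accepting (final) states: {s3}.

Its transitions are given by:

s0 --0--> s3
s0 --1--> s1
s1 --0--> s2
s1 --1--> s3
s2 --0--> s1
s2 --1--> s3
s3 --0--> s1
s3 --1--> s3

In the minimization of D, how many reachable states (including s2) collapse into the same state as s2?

2

States {s0} cannot be reached from the start state, so discard them.
P0 = {s3} | {s1,s2}.
No further refinement is possible. Final partition (2 blocks): {s3} | {s1,s2}.
State s2 belongs to the block {s1,s2}, which has 2 states.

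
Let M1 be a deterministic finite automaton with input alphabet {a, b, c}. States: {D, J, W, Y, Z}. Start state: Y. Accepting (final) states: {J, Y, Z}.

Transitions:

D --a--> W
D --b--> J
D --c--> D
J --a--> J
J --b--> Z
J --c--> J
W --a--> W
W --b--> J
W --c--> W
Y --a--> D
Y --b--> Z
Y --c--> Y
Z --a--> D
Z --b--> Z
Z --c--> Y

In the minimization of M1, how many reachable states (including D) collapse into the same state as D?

2

P0 = {J,Y,Z} | {D,W}.
On input a, block {J,Y,Z} splits into {Y,Z} and {J}.
The partition is now stable with 3 blocks: {Y,Z} | {D,W} | {J}.
The equivalence class containing D is {D,W}, of size 2.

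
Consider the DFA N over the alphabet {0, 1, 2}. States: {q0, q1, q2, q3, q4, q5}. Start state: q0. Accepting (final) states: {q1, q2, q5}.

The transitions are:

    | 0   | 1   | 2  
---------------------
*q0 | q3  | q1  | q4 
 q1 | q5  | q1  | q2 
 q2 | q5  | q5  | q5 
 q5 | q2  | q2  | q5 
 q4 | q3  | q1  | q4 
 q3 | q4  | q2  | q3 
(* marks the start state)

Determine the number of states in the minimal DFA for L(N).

2

Start with accepting vs non-accepting: {q1,q2,q5} | {q0,q3,q4}.
No further refinement is possible. Final partition (2 blocks): {q1,q2,q5} | {q0,q3,q4}.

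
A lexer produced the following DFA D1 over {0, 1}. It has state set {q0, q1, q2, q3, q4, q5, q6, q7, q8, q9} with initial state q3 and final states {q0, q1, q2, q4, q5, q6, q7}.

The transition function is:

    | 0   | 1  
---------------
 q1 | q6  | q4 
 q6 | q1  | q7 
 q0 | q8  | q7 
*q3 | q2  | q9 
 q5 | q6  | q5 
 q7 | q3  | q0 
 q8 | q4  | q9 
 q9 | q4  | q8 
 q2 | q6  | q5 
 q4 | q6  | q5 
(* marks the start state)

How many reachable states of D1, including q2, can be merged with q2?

Initial partition by acceptance: {q0,q1,q2,q4,q5,q6,q7} | {q3,q8,q9}.
Split {q0,q1,q2,q4,q5,q6,q7} by δ(·,0) → {q1,q2,q4,q5,q6} and {q0,q7}.
Split {q1,q2,q4,q5,q6} by δ(·,1) → {q1,q2,q4,q5} and {q6}.
Stable partition: {q1,q2,q4,q5} | {q3,q8,q9} | {q0,q7} | {q6} — 4 equivalence classes.
The equivalence class containing q2 is {q1,q2,q4,q5}, of size 4.

4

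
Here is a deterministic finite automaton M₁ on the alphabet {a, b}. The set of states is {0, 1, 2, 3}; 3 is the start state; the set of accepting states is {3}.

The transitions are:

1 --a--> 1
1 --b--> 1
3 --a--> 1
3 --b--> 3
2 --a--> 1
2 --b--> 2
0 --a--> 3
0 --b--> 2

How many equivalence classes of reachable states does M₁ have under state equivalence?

First remove the unreachable states {0,2}; 2 states remain.
Start with accepting vs non-accepting: {3} | {1}.
Stable partition: {3} | {1} — 2 equivalence classes.

2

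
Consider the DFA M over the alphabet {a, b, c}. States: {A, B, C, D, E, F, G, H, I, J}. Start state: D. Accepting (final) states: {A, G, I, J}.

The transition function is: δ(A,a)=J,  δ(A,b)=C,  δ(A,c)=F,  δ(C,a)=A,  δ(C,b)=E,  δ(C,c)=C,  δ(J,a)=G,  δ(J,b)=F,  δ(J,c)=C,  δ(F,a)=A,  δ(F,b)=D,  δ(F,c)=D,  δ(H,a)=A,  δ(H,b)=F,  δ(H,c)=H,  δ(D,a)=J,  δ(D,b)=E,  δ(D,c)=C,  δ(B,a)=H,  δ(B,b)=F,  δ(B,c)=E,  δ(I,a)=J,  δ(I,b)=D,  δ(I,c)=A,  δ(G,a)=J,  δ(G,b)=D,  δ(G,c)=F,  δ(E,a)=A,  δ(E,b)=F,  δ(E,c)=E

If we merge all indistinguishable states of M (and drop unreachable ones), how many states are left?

Reachable states from the start: {A,C,D,E,F,G,J}. Unreachable: {B,H,I} — drop them.
P0 = {A,G,J} | {C,D,E,F}.
No further refinement is possible. Final partition (2 blocks): {A,G,J} | {C,D,E,F}.

2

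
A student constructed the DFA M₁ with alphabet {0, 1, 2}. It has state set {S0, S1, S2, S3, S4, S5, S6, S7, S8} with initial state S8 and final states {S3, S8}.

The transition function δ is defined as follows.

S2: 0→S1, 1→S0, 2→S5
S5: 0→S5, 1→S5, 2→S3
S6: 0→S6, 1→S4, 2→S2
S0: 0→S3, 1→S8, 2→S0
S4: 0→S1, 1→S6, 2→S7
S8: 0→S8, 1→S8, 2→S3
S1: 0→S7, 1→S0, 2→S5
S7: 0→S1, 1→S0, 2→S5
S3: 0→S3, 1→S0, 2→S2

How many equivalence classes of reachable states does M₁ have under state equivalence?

5

First remove the unreachable states {S4,S6}; 7 states remain.
Start with accepting vs non-accepting: {S3,S8} | {S0,S1,S2,S5,S7}.
On input 1, block {S3,S8} splits into {S3} and {S8}.
On input 0, block {S0,S1,S2,S5,S7} splits into {S1,S2,S5,S7} and {S0}.
On input 1, block {S1,S2,S5,S7} splits into {S1,S2,S7} and {S5}.
The partition is now stable with 5 blocks: {S3} | {S1,S2,S7} | {S8} | {S0} | {S5}.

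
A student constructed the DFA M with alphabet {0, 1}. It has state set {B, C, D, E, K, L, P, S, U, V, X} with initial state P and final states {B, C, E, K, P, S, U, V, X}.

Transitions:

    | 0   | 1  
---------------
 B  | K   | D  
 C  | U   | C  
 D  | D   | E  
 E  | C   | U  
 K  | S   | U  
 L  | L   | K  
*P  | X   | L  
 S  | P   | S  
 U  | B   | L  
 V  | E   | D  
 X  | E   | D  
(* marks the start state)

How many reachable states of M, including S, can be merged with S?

States {V} cannot be reached from the start state, so discard them.
Start with accepting vs non-accepting: {B,C,E,K,P,S,U,X} | {D,L}.
Split {B,C,E,K,P,S,U,X} by δ(·,1) → {C,E,K,S} and {B,P,U,X}.
Refine {C,E,K,S} on symbol 0: members go to different blocks, giving {E,K} and {C,S}.
On input 0, block {B,P,U,X} splits into {P,U} and {B,X}.
The partition is now stable with 5 blocks: {E,K} | {D,L} | {P,U} | {C,S} | {B,X}.
State S belongs to the block {C,S}, which has 2 states.

2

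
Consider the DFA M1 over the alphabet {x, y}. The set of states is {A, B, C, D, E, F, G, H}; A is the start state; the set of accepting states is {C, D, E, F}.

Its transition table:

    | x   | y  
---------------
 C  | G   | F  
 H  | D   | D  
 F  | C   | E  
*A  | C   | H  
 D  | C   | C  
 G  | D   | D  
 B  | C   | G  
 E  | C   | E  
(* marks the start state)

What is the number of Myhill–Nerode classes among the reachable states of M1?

First remove the unreachable states {B}; 7 states remain.
Start with accepting vs non-accepting: {C,D,E,F} | {A,G,H}.
On input x, block {C,D,E,F} splits into {D,E,F} and {C}.
Split {D,E,F} by δ(·,y) → {E,F} and {D}.
Refine {A,G,H} on symbol x: members go to different blocks, giving {G,H} and {A}.
Stable partition: {E,F} | {G,H} | {C} | {D} | {A} — 5 equivalence classes.

5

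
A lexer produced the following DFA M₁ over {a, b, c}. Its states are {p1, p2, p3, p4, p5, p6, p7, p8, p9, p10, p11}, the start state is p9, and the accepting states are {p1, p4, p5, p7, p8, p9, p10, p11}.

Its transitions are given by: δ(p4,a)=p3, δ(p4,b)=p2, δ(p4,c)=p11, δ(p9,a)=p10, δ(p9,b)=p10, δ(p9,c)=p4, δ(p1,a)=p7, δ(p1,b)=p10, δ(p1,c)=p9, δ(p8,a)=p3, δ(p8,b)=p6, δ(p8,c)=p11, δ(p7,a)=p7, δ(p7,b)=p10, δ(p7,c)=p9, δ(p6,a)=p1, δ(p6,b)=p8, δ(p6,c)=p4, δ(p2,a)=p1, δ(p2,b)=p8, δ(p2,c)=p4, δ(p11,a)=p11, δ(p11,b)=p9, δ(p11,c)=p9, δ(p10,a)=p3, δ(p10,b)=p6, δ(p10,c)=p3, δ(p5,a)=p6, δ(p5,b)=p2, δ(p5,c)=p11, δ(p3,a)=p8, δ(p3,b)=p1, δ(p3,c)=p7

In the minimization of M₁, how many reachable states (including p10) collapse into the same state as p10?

1

States {p5} cannot be reached from the start state, so discard them.
Initial partition by acceptance: {p1,p4,p7,p8,p9,p10,p11} | {p2,p3,p6}.
On input a, block {p1,p4,p7,p8,p9,p10,p11} splits into {p1,p7,p9,p11} and {p4,p8,p10}.
Refine {p1,p7,p9,p11} on symbol a: members go to different blocks, giving {p1,p7,p11} and {p9}.
On input b, block {p1,p7,p11} splits into {p1,p7} and {p11}.
Split {p2,p3,p6} by δ(·,a) → {p2,p6} and {p3}.
Split {p4,p8,p10} by δ(·,c) → {p4,p8} and {p10}.
The partition is now stable with 7 blocks: {p1,p7} | {p2,p6} | {p4,p8} | {p9} | {p11} | {p3} | {p10}.
The equivalence class containing p10 is {p10}, of size 1.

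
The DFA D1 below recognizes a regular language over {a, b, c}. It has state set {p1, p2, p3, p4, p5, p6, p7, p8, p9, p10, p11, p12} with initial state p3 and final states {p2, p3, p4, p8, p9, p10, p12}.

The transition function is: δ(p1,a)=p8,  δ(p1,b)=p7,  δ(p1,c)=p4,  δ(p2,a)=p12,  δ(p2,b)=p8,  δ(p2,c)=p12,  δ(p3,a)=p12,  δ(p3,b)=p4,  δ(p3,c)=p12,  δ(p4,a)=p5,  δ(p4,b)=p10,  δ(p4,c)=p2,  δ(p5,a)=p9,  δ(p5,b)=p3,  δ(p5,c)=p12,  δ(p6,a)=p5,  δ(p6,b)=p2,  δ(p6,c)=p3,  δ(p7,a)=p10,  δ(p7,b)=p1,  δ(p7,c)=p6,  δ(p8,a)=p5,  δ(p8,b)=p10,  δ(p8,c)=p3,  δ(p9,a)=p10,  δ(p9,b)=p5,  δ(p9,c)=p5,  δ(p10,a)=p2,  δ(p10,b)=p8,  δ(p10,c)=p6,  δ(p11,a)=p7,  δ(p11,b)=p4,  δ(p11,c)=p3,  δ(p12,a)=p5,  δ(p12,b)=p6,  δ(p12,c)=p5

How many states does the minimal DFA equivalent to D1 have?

Reachable states from the start: {p2,p3,p4,p5,p6,p8,p9,p10,p12}. Unreachable: {p1,p7,p11} — drop them.
Start with accepting vs non-accepting: {p2,p3,p4,p8,p9,p10,p12} | {p5,p6}.
Split {p2,p3,p4,p8,p9,p10,p12} by δ(·,a) → {p2,p3,p9,p10} and {p4,p8,p12}.
Refine {p2,p3,p9,p10} on symbol a: members go to different blocks, giving {p2,p3} and {p9,p10}.
On input a, block {p5,p6} splits into {p5} and {p6}.
Refine {p4,p8,p12} on symbol b: members go to different blocks, giving {p4,p8} and {p12}.
On input a, block {p9,p10} splits into {p9} and {p10}.
The partition is now stable with 7 blocks: {p2,p3} | {p5} | {p4,p8} | {p9} | {p6} | {p12} | {p10}.

7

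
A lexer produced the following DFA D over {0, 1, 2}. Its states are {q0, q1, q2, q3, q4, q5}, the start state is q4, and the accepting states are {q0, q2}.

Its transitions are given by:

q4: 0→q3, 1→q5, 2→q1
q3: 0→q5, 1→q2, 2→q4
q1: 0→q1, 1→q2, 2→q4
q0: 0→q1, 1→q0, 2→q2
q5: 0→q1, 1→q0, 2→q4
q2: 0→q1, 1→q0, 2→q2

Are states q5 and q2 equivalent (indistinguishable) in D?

No

Every state is reachable, so we keep all 6.
P0 = {q0,q2} | {q1,q3,q4,q5}.
On input 1, block {q1,q3,q4,q5} splits into {q1,q3,q5} and {q4}.
Stable partition: {q0,q2} | {q1,q3,q5} | {q4} — 3 equivalence classes.
q5 and q2 end up in different blocks, so they are distinguishable. For instance, the string 'ε' is accepted from only q2.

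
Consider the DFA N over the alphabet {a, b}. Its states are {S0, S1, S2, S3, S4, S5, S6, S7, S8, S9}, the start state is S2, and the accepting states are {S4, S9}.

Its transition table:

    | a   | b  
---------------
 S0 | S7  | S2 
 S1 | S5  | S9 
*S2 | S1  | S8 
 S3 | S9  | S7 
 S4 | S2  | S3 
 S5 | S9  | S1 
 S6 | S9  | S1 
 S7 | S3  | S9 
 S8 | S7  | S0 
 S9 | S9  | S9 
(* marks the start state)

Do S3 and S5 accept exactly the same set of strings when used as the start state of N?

First remove the unreachable states {S4,S6}; 8 states remain.
Start with accepting vs non-accepting: {S9} | {S0,S1,S2,S3,S5,S7,S8}.
Refine {S0,S1,S2,S3,S5,S7,S8} on symbol a: members go to different blocks, giving {S0,S1,S2,S7,S8} and {S3,S5}.
Split {S0,S1,S2,S7,S8} by δ(·,a) → {S0,S2,S8} and {S1,S7}.
Stable partition: {S9} | {S0,S2,S8} | {S3,S5} | {S1,S7} — 4 equivalence classes.
S3 and S5 lie in the same block of the stable partition, so they are equivalent — no string distinguishes them.

Yes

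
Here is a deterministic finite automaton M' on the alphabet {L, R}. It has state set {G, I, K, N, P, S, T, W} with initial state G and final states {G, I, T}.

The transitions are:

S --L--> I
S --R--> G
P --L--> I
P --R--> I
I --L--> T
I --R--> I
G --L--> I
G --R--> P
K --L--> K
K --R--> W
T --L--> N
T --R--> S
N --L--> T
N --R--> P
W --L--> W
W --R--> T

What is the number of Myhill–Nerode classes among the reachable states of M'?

First remove the unreachable states {K,W}; 6 states remain.
Initial partition by acceptance: {G,I,T} | {N,P,S}.
Refine {G,I,T} on symbol L: members go to different blocks, giving {G,I} and {T}.
On input L, block {G,I} splits into {I} and {G}.
Refine {N,P,S} on symbol L: members go to different blocks, giving {P,S} and {N}.
Split {P,S} by δ(·,R) → {P} and {S}.
No further refinement is possible. Final partition (6 blocks): {I} | {P} | {T} | {G} | {N} | {S}.

6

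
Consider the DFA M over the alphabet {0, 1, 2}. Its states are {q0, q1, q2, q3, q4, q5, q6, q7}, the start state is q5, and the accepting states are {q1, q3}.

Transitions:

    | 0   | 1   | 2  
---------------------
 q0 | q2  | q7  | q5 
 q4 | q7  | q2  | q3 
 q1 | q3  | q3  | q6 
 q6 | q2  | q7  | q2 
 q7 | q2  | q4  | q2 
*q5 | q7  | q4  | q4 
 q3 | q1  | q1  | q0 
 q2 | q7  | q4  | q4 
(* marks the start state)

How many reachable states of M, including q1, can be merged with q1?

2

All states are reachable from the start state.
Start with accepting vs non-accepting: {q1,q3} | {q0,q2,q4,q5,q6,q7}.
On input 2, block {q0,q2,q4,q5,q6,q7} splits into {q0,q2,q5,q6,q7} and {q4}.
Refine {q0,q2,q5,q6,q7} on symbol 1: members go to different blocks, giving {q2,q5,q7} and {q0,q6}.
Refine {q2,q5,q7} on symbol 2: members go to different blocks, giving {q2,q5} and {q7}.
The partition is now stable with 5 blocks: {q1,q3} | {q2,q5} | {q4} | {q0,q6} | {q7}.
State q1 belongs to the block {q1,q3}, which has 2 states.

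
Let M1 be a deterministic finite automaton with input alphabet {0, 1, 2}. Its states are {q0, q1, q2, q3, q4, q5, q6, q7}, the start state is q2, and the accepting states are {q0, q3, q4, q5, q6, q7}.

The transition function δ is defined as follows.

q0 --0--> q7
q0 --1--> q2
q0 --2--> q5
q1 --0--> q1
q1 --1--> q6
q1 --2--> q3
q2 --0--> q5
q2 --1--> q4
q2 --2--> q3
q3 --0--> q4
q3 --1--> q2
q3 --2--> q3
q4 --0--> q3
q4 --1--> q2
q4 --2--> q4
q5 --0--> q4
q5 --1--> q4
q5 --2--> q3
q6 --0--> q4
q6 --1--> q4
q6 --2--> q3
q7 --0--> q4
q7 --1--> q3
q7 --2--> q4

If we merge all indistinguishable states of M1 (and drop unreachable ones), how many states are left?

3

Reachable states from the start: {q2,q3,q4,q5}. Unreachable: {q0,q1,q6,q7} — drop them.
Start with accepting vs non-accepting: {q3,q4,q5} | {q2}.
Split {q3,q4,q5} by δ(·,1) → {q3,q4} and {q5}.
Stable partition: {q3,q4} | {q2} | {q5} — 3 equivalence classes.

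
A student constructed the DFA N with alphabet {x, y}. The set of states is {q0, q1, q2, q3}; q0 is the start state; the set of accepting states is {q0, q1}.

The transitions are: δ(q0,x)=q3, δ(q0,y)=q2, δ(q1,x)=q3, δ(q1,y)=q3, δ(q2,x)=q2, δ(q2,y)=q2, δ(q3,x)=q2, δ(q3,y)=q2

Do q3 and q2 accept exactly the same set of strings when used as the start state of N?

States {q1} cannot be reached from the start state, so discard them.
Initial partition by acceptance: {q0} | {q2,q3}.
No further refinement is possible. Final partition (2 blocks): {q0} | {q2,q3}.
q3 and q2 lie in the same block of the stable partition, so they are equivalent — no string distinguishes them.

Yes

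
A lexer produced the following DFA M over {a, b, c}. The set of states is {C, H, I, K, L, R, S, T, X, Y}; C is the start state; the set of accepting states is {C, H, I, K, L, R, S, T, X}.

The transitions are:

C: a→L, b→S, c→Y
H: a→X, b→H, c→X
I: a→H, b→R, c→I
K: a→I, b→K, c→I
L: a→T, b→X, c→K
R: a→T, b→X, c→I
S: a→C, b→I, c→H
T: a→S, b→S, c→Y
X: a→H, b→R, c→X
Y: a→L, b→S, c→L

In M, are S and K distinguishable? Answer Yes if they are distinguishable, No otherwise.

All states are reachable from the start state.
Initial partition by acceptance: {C,H,I,K,L,R,S,T,X} | {Y}.
On input c, block {C,H,I,K,L,R,S,T,X} splits into {H,I,K,L,R,S,X} and {C,T}.
On input a, block {H,I,K,L,R,S,X} splits into {H,I,K,X} and {L,R,S}.
Refine {H,I,K,X} on symbol b: members go to different blocks, giving {I,X} and {H,K}.
Split {L,R,S} by δ(·,c) → {L,S} and {R}.
Stable partition: {I,X} | {Y} | {C,T} | {L,S} | {H,K} | {R} — 6 equivalence classes.
S and K end up in different blocks, so they are distinguishable. For instance, the string 'ac' is accepted from only K.

Yes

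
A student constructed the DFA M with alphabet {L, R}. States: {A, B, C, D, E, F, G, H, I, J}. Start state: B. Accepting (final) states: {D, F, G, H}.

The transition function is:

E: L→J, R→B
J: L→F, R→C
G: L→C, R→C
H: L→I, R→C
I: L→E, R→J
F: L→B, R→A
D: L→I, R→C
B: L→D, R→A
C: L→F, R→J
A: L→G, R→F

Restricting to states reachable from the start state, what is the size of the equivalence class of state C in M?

2

First remove the unreachable states {H}; 9 states remain.
P0 = {D,F,G} | {A,B,C,E,I,J}.
Split {A,B,C,E,I,J} by δ(·,L) → {A,B,C,J} and {E,I}.
Split {D,F,G} by δ(·,L) → {F,G} and {D}.
Split {A,B,C,J} by δ(·,L) → {A,C,J} and {B}.
Refine {F,G} on symbol L: members go to different blocks, giving {F} and {G}.
On input L, block {A,C,J} splits into {C,J} and {A}.
On input L, block {E,I} splits into {E} and {I}.
Stable partition: {F} | {C,J} | {E} | {D} | {B} | {G} | {A} | {I} — 8 equivalence classes.
State C belongs to the block {C,J}, which has 2 states.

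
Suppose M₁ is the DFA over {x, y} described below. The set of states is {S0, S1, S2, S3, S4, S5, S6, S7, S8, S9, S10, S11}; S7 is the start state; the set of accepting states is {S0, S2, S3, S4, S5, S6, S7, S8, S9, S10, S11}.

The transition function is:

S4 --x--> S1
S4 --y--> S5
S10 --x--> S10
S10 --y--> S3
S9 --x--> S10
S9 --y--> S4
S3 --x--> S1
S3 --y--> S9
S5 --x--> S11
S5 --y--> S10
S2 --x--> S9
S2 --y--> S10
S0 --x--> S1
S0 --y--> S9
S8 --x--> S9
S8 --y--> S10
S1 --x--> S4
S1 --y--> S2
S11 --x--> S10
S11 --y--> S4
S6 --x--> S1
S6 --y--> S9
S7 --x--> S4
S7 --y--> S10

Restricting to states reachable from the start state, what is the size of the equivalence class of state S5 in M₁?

2

First remove the unreachable states {S0,S6,S8}; 9 states remain.
P0 = {S2,S3,S4,S5,S7,S9,S10,S11} | {S1}.
Split {S2,S3,S4,S5,S7,S9,S10,S11} by δ(·,x) → {S2,S5,S7,S9,S10,S11} and {S3,S4}.
Split {S2,S5,S7,S9,S10,S11} by δ(·,x) → {S2,S5,S9,S10,S11} and {S7}.
Split {S2,S5,S9,S10,S11} by δ(·,y) → {S9,S10,S11} and {S2,S5}.
On input y, block {S3,S4} splits into {S3} and {S4}.
Split {S9,S10,S11} by δ(·,y) → {S9,S11} and {S10}.
The partition is now stable with 7 blocks: {S9,S11} | {S1} | {S3} | {S7} | {S2,S5} | {S4} | {S10}.
State S5 belongs to the block {S2,S5}, which has 2 states.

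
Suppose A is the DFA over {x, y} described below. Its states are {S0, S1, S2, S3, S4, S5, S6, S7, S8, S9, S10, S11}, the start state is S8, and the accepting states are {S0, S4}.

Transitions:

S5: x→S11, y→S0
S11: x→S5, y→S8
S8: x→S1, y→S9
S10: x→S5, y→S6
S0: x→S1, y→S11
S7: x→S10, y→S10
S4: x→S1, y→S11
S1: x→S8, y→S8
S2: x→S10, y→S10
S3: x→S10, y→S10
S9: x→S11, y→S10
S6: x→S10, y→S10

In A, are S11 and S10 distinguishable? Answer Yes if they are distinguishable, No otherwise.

Yes

States {S2,S3,S4,S7} cannot be reached from the start state, so discard them.
P0 = {S0} | {S1,S5,S6,S8,S9,S10,S11}.
Refine {S1,S5,S6,S8,S9,S10,S11} on symbol y: members go to different blocks, giving {S1,S6,S8,S9,S10,S11} and {S5}.
Split {S1,S6,S8,S9,S10,S11} by δ(·,x) → {S1,S6,S8,S9} and {S10,S11}.
Refine {S1,S6,S8,S9} on symbol x: members go to different blocks, giving {S1,S8} and {S6,S9}.
On input y, block {S1,S8} splits into {S1} and {S8}.
Split {S10,S11} by δ(·,y) → {S10} and {S11}.
Split {S6,S9} by δ(·,x) → {S6} and {S9}.
No further refinement is possible. Final partition (8 blocks): {S0} | {S1} | {S5} | {S10} | {S6} | {S8} | {S11} | {S9}.
S11 and S10 end up in different blocks, so they are distinguishable. For instance, the string 'yxxy' is accepted from only S10.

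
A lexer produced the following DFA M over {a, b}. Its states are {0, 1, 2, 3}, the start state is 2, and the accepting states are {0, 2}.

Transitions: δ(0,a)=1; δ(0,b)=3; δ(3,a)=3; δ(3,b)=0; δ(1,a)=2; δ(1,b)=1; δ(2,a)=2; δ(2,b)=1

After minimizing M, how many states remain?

Reachable states from the start: {1,2}. Unreachable: {0,3} — drop them.
Start with accepting vs non-accepting: {2} | {1}.
No further refinement is possible. Final partition (2 blocks): {2} | {1}.

2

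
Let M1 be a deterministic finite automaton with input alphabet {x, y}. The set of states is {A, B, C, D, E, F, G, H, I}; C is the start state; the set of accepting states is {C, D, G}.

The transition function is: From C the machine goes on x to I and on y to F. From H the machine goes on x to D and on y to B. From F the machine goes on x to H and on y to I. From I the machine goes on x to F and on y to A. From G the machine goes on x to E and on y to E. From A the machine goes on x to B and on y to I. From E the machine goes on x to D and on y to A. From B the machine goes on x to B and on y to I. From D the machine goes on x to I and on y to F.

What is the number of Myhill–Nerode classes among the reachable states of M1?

5

States {E,G} cannot be reached from the start state, so discard them.
P0 = {C,D} | {A,B,F,H,I}.
On input x, block {A,B,F,H,I} splits into {A,B,F,I} and {H}.
Split {A,B,F,I} by δ(·,x) → {A,B,I} and {F}.
Split {A,B,I} by δ(·,x) → {A,B} and {I}.
The partition is now stable with 5 blocks: {C,D} | {A,B} | {H} | {F} | {I}.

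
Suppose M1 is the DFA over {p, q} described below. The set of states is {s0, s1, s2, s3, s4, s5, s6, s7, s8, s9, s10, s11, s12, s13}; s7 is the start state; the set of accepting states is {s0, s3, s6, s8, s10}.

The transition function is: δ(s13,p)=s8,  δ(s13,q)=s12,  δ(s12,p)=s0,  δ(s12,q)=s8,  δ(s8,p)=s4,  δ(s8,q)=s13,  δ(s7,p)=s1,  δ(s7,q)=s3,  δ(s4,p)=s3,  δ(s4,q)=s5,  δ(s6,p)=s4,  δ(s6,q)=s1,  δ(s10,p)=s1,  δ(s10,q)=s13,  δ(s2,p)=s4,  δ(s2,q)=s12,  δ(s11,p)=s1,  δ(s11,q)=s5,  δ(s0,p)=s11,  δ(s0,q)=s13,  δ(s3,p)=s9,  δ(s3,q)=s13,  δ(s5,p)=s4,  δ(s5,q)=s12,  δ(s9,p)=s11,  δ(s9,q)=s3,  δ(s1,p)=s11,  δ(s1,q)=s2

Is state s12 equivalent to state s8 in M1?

States {s6,s10} cannot be reached from the start state, so discard them.
Start with accepting vs non-accepting: {s0,s3,s8} | {s1,s2,s4,s5,s7,s9,s11,s12,s13}.
Refine {s1,s2,s4,s5,s7,s9,s11,s12,s13} on symbol p: members go to different blocks, giving {s1,s2,s5,s7,s9,s11} and {s4,s12,s13}.
Split {s0,s3,s8} by δ(·,p) → {s0,s3} and {s8}.
On input p, block {s1,s2,s5,s7,s9,s11} splits into {s1,s7,s9,s11} and {s2,s5}.
Split {s1,s7,s9,s11} by δ(·,q) → {s1,s11} and {s7,s9}.
Refine {s0,s3} on symbol p: members go to different blocks, giving {s0} and {s3}.
Refine {s4,s12,s13} on symbol p: members go to different blocks, giving {s4} and {s12} and {s13}.
Stable partition: {s0} | {s1,s11} | {s4} | {s8} | {s2,s5} | {s7,s9} | {s3} | {s12} | {s13} — 9 equivalence classes.
s12 and s8 end up in different blocks, so they are distinguishable. For instance, the string 'ε' is accepted from only s8.

No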